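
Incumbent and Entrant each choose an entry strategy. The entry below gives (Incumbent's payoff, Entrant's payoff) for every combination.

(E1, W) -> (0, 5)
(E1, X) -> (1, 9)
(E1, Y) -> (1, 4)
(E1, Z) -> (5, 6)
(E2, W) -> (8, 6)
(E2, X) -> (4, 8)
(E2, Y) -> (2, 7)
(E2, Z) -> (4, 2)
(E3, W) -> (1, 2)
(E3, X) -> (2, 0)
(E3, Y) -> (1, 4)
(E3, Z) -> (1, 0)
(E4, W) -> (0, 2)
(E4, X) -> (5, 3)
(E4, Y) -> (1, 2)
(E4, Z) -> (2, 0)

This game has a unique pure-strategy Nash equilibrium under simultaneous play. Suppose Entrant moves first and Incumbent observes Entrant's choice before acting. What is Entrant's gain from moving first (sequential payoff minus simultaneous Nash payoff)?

Backward induction with Entrant moving first.
- W → Incumbent plays E2 (best of 0, 8, 1, 0); Entrant gets 6.
- X → Incumbent plays E4 (best of 1, 4, 2, 5); Entrant gets 3.
- Y → Incumbent plays E2 (best of 1, 2, 1, 1); Entrant gets 7.
- Z → Incumbent plays E1 (best of 5, 4, 1, 2); Entrant gets 6.
Among 6, 3, 7, 6, the best is 7 at Y. Subgame-perfect outcome: (E2, Y) with payoffs (2, 7).
Now find the simultaneous Nash equilibrium.
Incumbent's best replies: W→E2; X→E4; Y→E2; Z→E1.
Entrant's best replies: E1→X; E2→X; E3→Y; E4→X.
The unique mutual best reply is (E4, X), giving (5, 3).
Entrant's commitment gain: 7 − 3 = 4.

4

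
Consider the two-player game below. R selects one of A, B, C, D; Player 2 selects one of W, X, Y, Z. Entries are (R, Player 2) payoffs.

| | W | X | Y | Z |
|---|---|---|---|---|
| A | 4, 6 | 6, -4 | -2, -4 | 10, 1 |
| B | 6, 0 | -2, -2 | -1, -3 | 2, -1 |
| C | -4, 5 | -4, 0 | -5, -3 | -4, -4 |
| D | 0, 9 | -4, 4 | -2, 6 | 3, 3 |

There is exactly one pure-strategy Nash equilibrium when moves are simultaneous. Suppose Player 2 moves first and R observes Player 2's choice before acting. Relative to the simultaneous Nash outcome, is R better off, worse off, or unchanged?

better off

Solve by backward induction (Player 2 leads).
- W: BR = B, leader payoff 0.
- X: BR = A, leader payoff -4.
- Y: BR = B, leader payoff -3.
- Z: BR = A, leader payoff 1.
Maximizing over 0, -4, -3, 1, Player 2 chooses Z. Subgame-perfect outcome: (A, Z) with payoffs (10, 1).
Now find the simultaneous Nash equilibrium.
R's best replies: W→B; X→A; Y→B; Z→A.
Player 2's best replies: A→W; B→W; C→W; D→W.
The unique mutual best reply is (B, W), giving (6, 0).
R earns 10 sequentially versus 6 at the Nash outcome: better off.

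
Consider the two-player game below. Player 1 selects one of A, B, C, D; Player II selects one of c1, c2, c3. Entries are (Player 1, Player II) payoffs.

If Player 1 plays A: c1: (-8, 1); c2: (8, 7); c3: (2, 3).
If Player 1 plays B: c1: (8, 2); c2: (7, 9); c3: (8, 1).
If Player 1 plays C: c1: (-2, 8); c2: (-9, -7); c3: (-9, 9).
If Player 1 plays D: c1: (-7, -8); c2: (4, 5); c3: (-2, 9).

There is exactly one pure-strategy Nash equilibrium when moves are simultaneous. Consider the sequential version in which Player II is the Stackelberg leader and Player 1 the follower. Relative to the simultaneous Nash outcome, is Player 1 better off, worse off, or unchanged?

unchanged

Player 1 best-responds to each possible Player II move:
- c1: Player 1 compares -8, 8, -2, -7 and picks B; Player II would get 2.
- c2: Player 1 compares 8, 7, -9, 4 and picks A; Player II would get 7.
- c3: Player 1 compares 2, 8, -9, -2 and picks B; Player II would get 1.
Among 2, 7, 1, the best is 7 at c2. Subgame-perfect outcome: (A, c2) with payoffs (8, 7).
Now find the simultaneous Nash equilibrium.
Player 1's best replies: c1→B; c2→A; c3→B.
Player II's best replies: A→c2; B→c2; C→c3; D→c3.
Only (A, c2) has each player best-responding; Nash payoffs (8, 7).
Player 1 earns 8 sequentially versus 8 at the Nash outcome: unchanged.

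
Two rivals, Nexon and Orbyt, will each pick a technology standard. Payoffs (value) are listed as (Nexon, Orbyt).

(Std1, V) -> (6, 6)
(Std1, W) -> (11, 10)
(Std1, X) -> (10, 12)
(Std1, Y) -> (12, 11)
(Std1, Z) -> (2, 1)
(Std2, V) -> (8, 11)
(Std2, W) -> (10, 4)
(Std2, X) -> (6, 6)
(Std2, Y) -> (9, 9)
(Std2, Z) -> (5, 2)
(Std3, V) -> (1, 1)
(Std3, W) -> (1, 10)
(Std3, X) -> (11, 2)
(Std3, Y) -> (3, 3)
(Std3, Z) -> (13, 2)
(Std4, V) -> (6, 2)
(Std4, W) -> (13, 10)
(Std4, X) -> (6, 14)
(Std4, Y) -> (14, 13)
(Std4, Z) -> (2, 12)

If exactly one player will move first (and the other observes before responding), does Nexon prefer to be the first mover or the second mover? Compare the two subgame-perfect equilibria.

second

If Nexon leads: Orbyt's best replies are Std1→X, Std2→V, Std3→W, Std4→X; Nexon's induced payoffs 10, 8, 1, 6; outcome (Std1, X), payoffs (10, 12).
If Orbyt leads: Nexon's best replies are V→Std2, W→Std4, X→Std3, Y→Std4, Z→Std3; Orbyt's induced payoffs 11, 10, 2, 13, 2; outcome (Std4, Y), payoffs (14, 13).
Nexon gets 10 moving first and 14 moving second, so Nexon prefers to move second.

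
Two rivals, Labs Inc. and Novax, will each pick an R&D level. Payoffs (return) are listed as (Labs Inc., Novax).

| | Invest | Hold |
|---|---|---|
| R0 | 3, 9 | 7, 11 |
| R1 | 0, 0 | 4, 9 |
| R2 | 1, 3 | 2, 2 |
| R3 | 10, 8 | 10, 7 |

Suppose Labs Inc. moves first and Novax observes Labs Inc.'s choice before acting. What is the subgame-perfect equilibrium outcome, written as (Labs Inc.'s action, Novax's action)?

(R3, Invest)

Solve by backward induction (Labs Inc. leads).
- R0: Novax compares 9, 11 and picks Hold; Labs Inc. would get 7.
- R1: Novax compares 0, 9 and picks Hold; Labs Inc. would get 4.
- R2: Novax compares 3, 2 and picks Invest; Labs Inc. would get 1.
- R3: Novax compares 8, 7 and picks Invest; Labs Inc. would get 10.
Among 7, 4, 1, 10, the best is 10 at R3. Subgame-perfect outcome: (R3, Invest) with payoffs (10, 8).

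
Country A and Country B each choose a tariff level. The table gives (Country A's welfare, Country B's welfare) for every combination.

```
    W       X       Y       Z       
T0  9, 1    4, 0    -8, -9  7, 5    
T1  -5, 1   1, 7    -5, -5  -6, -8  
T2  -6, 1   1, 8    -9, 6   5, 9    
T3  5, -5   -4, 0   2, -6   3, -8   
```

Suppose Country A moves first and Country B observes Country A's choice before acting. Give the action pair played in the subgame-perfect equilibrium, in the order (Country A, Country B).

(T0, Z)

Solve by backward induction (Country A leads).
- T0 → Country B plays Z (best of 1, 0, -9, 5); Country A gets 7.
- T1 → Country B plays X (best of 1, 7, -5, -8); Country A gets 1.
- T2 → Country B plays Z (best of 1, 8, 6, 9); Country A gets 5.
- T3 → Country B plays X (best of -5, 0, -6, -8); Country A gets -4.
Among 7, 1, 5, -4, the best is 7 at T0. Subgame-perfect outcome: (T0, Z) with payoffs (7, 5).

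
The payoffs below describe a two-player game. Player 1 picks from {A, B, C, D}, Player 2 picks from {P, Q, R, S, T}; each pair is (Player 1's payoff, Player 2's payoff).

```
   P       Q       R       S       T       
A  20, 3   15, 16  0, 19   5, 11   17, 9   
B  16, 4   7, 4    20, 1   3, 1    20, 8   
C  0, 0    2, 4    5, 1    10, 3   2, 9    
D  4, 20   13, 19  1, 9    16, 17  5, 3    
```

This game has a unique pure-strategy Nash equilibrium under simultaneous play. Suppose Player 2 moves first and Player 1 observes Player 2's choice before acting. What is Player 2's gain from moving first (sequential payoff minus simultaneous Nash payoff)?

9

Backward induction with Player 2 moving first.
- P: BR = A, leader payoff 3.
- Q: BR = A, leader payoff 16.
- R: BR = B, leader payoff 1.
- S: BR = D, leader payoff 17.
- T: BR = B, leader payoff 8.
Player 2's induced payoffs are 3, 16, 1, 17, 8, so Player 2 commits to S. Subgame-perfect outcome: (D, S) with payoffs (16, 17).
For the simultaneous game, intersect best replies.
Player 1's best replies: P→A; Q→A; R→B; S→D; T→B.
Player 2's best replies: A→R; B→T; C→T; D→P.
Only (B, T) has each player best-responding; Nash payoffs (20, 8).
Player 2's commitment gain: 17 − 8 = 9.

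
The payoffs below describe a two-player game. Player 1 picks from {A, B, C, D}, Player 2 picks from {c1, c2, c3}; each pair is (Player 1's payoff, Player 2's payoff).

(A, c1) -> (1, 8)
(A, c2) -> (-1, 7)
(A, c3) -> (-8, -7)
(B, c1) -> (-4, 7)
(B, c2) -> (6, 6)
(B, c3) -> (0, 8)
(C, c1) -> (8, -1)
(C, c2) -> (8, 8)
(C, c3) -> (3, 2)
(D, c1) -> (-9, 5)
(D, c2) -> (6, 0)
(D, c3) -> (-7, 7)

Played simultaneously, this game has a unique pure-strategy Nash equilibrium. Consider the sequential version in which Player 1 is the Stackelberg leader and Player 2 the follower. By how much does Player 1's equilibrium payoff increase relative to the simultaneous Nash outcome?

Backward induction with Player 1 moving first.
- A → Player 2 plays c1 (best of 8, 7, -7); Player 1 gets 1.
- B → Player 2 plays c3 (best of 7, 6, 8); Player 1 gets 0.
- C → Player 2 plays c2 (best of -1, 8, 2); Player 1 gets 8.
- D → Player 2 plays c3 (best of 5, 0, 7); Player 1 gets -7.
Among 1, 0, 8, -7, the best is 8 at C. Subgame-perfect outcome: (C, c2) with payoffs (8, 8).
Now find the simultaneous Nash equilibrium.
Player 1's best replies: c1→C; c2→C; c3→C.
Player 2's best replies: A→c1; B→c3; C→c2; D→c3.
Only (C, c2) has each player best-responding; Nash payoffs (8, 8).
Player 1's commitment gain: 8 − 8 = 0.

0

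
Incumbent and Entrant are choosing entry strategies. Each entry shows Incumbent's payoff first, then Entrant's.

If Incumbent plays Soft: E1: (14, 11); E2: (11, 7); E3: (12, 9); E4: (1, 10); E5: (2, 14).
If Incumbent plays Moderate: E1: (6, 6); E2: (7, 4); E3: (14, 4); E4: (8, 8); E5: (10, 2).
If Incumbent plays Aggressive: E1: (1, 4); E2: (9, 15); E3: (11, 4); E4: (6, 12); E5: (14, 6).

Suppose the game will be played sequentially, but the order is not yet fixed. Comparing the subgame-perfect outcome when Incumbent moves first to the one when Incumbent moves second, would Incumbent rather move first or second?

second

If Incumbent leads: Entrant's best replies are Soft→E5, Moderate→E4, Aggressive→E2; Incumbent's induced payoffs 2, 8, 9; outcome (Aggressive, E2), payoffs (9, 15).
If Entrant leads: Incumbent's best replies are E1→Soft, E2→Soft, E3→Moderate, E4→Moderate, E5→Aggressive; Entrant's induced payoffs 11, 7, 4, 8, 6; outcome (Soft, E1), payoffs (14, 11).
Incumbent gets 9 moving first and 14 moving second, so Incumbent prefers to move second.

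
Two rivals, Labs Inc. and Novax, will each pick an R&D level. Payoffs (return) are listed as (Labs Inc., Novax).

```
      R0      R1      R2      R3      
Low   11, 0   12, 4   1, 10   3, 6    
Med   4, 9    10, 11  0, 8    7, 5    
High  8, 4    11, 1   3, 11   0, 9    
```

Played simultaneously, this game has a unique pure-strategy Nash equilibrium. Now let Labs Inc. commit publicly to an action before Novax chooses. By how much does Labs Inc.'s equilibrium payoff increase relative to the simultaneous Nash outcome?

7

Solve by backward induction (Labs Inc. leads).
- Low: Novax compares 0, 4, 10, 6 and picks R2; Labs Inc. would get 1.
- Med: Novax compares 9, 11, 8, 5 and picks R1; Labs Inc. would get 10.
- High: Novax compares 4, 1, 11, 9 and picks R2; Labs Inc. would get 3.
Among 1, 10, 3, the best is 10 at Med. Subgame-perfect outcome: (Med, R1) with payoffs (10, 11).
Under simultaneous play:
Labs Inc.'s best replies: R0→Low; R1→Low; R2→High; R3→Med.
Novax's best replies: Low→R2; Med→R1; High→R2.
Only (High, R2) has each player best-responding; Nash payoffs (3, 11).
Labs Inc.'s commitment gain: 10 − 3 = 7.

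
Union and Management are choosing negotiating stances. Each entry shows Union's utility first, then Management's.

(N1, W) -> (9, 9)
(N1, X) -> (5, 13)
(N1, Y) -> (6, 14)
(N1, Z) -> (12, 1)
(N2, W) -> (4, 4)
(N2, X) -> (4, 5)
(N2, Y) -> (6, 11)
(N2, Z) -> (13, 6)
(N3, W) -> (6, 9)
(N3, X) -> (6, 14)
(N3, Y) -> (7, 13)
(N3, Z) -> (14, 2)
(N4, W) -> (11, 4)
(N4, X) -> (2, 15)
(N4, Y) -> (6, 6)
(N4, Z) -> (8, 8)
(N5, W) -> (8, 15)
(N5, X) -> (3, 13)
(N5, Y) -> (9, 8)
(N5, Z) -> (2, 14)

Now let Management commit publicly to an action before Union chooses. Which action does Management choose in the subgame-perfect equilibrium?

Work backward from Union's decision.
- W: Union compares 9, 4, 6, 11, 8 and picks N4; Management would get 4.
- X: Union compares 5, 4, 6, 2, 3 and picks N3; Management would get 14.
- Y: Union compares 6, 6, 7, 6, 9 and picks N5; Management would get 8.
- Z: Union compares 12, 13, 14, 8, 2 and picks N3; Management would get 2.
Maximizing over 4, 14, 8, 2, Management chooses X. Subgame-perfect outcome: (N3, X) with payoffs (6, 14).

X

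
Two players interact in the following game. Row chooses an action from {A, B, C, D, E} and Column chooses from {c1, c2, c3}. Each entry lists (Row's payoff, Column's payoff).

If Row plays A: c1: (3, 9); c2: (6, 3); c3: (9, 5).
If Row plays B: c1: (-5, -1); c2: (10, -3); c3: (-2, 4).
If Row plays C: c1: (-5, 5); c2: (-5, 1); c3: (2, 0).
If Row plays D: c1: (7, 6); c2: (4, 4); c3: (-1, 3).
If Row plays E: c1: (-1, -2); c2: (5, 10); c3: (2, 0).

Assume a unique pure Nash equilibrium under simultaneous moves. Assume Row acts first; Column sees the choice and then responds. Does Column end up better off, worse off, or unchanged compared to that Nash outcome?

unchanged

Backward induction with Row moving first.
- A → Column plays c1 (best of 9, 3, 5); Row gets 3.
- B → Column plays c3 (best of -1, -3, 4); Row gets -2.
- C → Column plays c1 (best of 5, 1, 0); Row gets -5.
- D → Column plays c1 (best of 6, 4, 3); Row gets 7.
- E → Column plays c2 (best of -2, 10, 0); Row gets 5.
Maximizing over 3, -2, -5, 7, 5, Row chooses D. Subgame-perfect outcome: (D, c1) with payoffs (7, 6).
Now find the simultaneous Nash equilibrium.
Row's best replies: c1→D; c2→B; c3→A.
Column's best replies: A→c1; B→c3; C→c1; D→c1; E→c2.
The unique mutual best reply is (D, c1), giving (7, 6).
Column earns 6 sequentially versus 6 at the Nash outcome: unchanged.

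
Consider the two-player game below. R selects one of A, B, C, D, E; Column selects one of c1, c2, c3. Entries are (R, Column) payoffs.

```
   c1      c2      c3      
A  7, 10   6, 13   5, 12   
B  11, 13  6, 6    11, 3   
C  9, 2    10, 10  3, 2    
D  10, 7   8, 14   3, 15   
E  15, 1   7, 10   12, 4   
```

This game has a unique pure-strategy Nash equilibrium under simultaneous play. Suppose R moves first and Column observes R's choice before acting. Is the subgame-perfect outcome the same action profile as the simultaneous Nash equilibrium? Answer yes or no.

no

Backward induction with R moving first.
- A → Column plays c2 (best of 10, 13, 12); R gets 6.
- B → Column plays c1 (best of 13, 6, 3); R gets 11.
- C → Column plays c2 (best of 2, 10, 2); R gets 10.
- D → Column plays c3 (best of 7, 14, 15); R gets 3.
- E → Column plays c2 (best of 1, 10, 4); R gets 7.
R's induced payoffs are 6, 11, 10, 3, 7, so R commits to B. Subgame-perfect outcome: (B, c1) with payoffs (11, 13).
Now find the simultaneous Nash equilibrium.
R's best replies: c1→E; c2→C; c3→E.
Column's best replies: A→c2; B→c1; C→c2; D→c3; E→c2.
The unique mutual best reply is (C, c2), giving (10, 10).
Sequential outcome (B, c1) differs from the Nash profile (C, c2).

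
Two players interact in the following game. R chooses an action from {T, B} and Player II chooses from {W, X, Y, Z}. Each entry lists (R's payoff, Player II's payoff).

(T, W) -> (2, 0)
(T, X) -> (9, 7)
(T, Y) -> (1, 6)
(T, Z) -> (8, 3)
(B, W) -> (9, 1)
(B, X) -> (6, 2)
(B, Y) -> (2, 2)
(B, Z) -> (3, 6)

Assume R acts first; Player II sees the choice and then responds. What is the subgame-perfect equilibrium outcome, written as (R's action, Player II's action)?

Work backward from Player II's decision.
- T → Player II plays X (best of 0, 7, 6, 3); R gets 9.
- B → Player II plays Z (best of 1, 2, 2, 6); R gets 3.
Among 9, 3, the best is 9 at T. Subgame-perfect outcome: (T, X) with payoffs (9, 7).

(T, X)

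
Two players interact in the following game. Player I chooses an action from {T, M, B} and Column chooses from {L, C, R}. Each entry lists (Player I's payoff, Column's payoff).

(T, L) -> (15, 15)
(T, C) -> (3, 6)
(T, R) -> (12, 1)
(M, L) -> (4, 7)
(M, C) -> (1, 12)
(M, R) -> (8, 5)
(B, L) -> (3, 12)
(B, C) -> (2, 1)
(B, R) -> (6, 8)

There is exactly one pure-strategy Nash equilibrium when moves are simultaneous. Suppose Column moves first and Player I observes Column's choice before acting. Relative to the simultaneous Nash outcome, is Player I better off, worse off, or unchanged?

unchanged

Player I best-responds to each possible Column move:
- L: Player I compares 15, 4, 3 and picks T; Column would get 15.
- C: Player I compares 3, 1, 2 and picks T; Column would get 6.
- R: Player I compares 12, 8, 6 and picks T; Column would get 1.
Column's induced payoffs are 15, 6, 1, so Column commits to L. Subgame-perfect outcome: (T, L) with payoffs (15, 15).
Now find the simultaneous Nash equilibrium.
Player I's best replies: L→T; C→T; R→T.
Column's best replies: T→L; M→C; B→L.
The unique mutual best reply is (T, L), giving (15, 15).
Player I earns 15 sequentially versus 15 at the Nash outcome: unchanged.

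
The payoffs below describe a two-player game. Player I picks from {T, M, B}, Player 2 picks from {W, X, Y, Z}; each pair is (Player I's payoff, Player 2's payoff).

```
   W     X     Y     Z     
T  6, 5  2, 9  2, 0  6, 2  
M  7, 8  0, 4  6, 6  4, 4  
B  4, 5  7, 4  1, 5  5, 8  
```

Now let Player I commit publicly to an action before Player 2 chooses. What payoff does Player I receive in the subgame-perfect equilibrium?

7

Solve by backward induction (Player I leads).
- T: Player 2 compares 5, 9, 0, 2 and picks X; Player I would get 2.
- M: Player 2 compares 8, 4, 6, 4 and picks W; Player I would get 7.
- B: Player 2 compares 5, 4, 5, 8 and picks Z; Player I would get 5.
Player I's induced payoffs are 2, 7, 5, so Player I commits to M. Subgame-perfect outcome: (M, W) with payoffs (7, 8).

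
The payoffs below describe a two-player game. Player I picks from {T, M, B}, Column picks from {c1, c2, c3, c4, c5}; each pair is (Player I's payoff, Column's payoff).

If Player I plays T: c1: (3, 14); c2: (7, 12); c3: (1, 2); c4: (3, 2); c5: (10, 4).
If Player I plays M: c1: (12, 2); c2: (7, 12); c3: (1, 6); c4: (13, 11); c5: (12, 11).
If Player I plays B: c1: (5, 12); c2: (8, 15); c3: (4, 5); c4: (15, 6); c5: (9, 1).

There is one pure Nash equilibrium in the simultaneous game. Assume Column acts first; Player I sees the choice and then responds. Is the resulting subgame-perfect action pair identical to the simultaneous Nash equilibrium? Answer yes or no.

yes

Player I best-responds to each possible Column move:
- c1 → Player I plays M (best of 3, 12, 5); Column gets 2.
- c2 → Player I plays B (best of 7, 7, 8); Column gets 15.
- c3 → Player I plays B (best of 1, 1, 4); Column gets 5.
- c4 → Player I plays B (best of 3, 13, 15); Column gets 6.
- c5 → Player I plays M (best of 10, 12, 9); Column gets 11.
Maximizing over 2, 15, 5, 6, 11, Column chooses c2. Subgame-perfect outcome: (B, c2) with payoffs (8, 15).
Now find the simultaneous Nash equilibrium.
Player I's best replies: c1→M; c2→B; c3→B; c4→B; c5→M.
Column's best replies: T→c1; M→c2; B→c2.
Only (B, c2) has each player best-responding; Nash payoffs (8, 15).
Sequential outcome (B, c2) coincides with the Nash profile (B, c2).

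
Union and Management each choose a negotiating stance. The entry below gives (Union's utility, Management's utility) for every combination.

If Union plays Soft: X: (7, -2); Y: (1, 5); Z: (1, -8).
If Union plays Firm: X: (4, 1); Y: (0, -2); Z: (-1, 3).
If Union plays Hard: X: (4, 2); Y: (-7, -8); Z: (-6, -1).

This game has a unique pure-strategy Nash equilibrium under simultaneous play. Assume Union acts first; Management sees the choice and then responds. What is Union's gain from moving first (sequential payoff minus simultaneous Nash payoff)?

3

Backward induction with Union moving first.
- Soft → Management plays Y (best of -2, 5, -8); Union gets 1.
- Firm → Management plays Z (best of 1, -2, 3); Union gets -1.
- Hard → Management plays X (best of 2, -8, -1); Union gets 4.
Among 1, -1, 4, the best is 4 at Hard. Subgame-perfect outcome: (Hard, X) with payoffs (4, 2).
For the simultaneous game, intersect best replies.
Union's best replies: X→Soft; Y→Soft; Z→Soft.
Management's best replies: Soft→Y; Firm→Z; Hard→X.
The unique mutual best reply is (Soft, Y), giving (1, 5).
Union's commitment gain: 4 − 1 = 3.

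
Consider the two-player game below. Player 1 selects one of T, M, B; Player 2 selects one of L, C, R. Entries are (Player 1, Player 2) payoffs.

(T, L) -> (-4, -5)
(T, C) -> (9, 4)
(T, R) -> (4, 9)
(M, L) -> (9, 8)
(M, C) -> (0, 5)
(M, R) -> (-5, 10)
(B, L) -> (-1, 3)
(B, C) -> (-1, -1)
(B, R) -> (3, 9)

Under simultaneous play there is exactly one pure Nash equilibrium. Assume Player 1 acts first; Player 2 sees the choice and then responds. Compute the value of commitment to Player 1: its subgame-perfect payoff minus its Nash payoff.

Solve by backward induction (Player 1 leads).
- T → Player 2 plays R (best of -5, 4, 9); Player 1 gets 4.
- M → Player 2 plays R (best of 8, 5, 10); Player 1 gets -5.
- B → Player 2 plays R (best of 3, -1, 9); Player 1 gets 3.
Player 1's induced payoffs are 4, -5, 3, so Player 1 commits to T. Subgame-perfect outcome: (T, R) with payoffs (4, 9).
Under simultaneous play:
Player 1's best replies: L→M; C→T; R→T.
Player 2's best replies: T→R; M→R; B→R.
The unique mutual best reply is (T, R), giving (4, 9).
Player 1's commitment gain: 4 − 4 = 0.

0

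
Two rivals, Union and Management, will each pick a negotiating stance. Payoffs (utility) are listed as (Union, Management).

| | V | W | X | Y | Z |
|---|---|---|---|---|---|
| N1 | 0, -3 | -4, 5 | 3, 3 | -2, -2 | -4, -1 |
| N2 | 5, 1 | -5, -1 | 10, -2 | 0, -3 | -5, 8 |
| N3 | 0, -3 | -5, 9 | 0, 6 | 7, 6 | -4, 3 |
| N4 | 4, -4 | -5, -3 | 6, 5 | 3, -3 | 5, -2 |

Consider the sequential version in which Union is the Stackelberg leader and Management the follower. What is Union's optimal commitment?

N4

Work backward from Management's decision.
- N1 → Management plays W (best of -3, 5, 3, -2, -1); Union gets -4.
- N2 → Management plays Z (best of 1, -1, -2, -3, 8); Union gets -5.
- N3 → Management plays W (best of -3, 9, 6, 6, 3); Union gets -5.
- N4 → Management plays X (best of -4, -3, 5, -3, -2); Union gets 6.
Among -4, -5, -5, 6, the best is 6 at N4. Subgame-perfect outcome: (N4, X) with payoffs (6, 5).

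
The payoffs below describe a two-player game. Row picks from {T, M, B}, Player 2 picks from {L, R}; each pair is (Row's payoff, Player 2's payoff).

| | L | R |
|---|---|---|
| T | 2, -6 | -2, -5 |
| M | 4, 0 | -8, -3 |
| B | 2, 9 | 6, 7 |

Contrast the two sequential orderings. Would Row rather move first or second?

second

If Row leads: Player 2's best replies are T→R, M→L, B→L; Row's induced payoffs -2, 4, 2; outcome (M, L), payoffs (4, 0).
If Player 2 leads: Row's best replies are L→M, R→B; Player 2's induced payoffs 0, 7; outcome (B, R), payoffs (6, 7).
Row gets 4 moving first and 6 moving second, so Row prefers to move second.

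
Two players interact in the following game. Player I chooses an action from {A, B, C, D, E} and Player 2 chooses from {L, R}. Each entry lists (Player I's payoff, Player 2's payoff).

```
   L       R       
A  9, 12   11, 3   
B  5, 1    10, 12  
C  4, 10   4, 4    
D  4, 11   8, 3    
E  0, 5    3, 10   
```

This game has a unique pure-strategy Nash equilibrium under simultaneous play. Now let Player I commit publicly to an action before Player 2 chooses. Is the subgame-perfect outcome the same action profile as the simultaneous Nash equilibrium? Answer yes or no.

Backward induction with Player I moving first.
- A → Player 2 plays L (best of 12, 3); Player I gets 9.
- B → Player 2 plays R (best of 1, 12); Player I gets 10.
- C → Player 2 plays L (best of 10, 4); Player I gets 4.
- D → Player 2 plays L (best of 11, 3); Player I gets 4.
- E → Player 2 plays R (best of 5, 10); Player I gets 3.
Among 9, 10, 4, 4, 3, the best is 10 at B. Subgame-perfect outcome: (B, R) with payoffs (10, 12).
Under simultaneous play:
Player I's best replies: L→A; R→A.
Player 2's best replies: A→L; B→R; C→L; D→L; E→R.
Only (A, L) has each player best-responding; Nash payoffs (9, 12).
Sequential outcome (B, R) differs from the Nash profile (A, L).

no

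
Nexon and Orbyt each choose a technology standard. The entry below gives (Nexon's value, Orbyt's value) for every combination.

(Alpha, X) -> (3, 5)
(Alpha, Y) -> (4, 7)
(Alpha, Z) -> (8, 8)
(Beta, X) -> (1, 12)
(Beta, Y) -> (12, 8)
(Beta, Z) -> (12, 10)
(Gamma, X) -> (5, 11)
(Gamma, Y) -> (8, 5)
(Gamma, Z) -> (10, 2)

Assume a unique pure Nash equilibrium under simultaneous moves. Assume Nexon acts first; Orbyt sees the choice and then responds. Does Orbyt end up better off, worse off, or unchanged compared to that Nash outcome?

Work backward from Orbyt's decision.
- Alpha → Orbyt plays Z (best of 5, 7, 8); Nexon gets 8.
- Beta → Orbyt plays X (best of 12, 8, 10); Nexon gets 1.
- Gamma → Orbyt plays X (best of 11, 5, 2); Nexon gets 5.
Among 8, 1, 5, the best is 8 at Alpha. Subgame-perfect outcome: (Alpha, Z) with payoffs (8, 8).
Under simultaneous play:
Nexon's best replies: X→Gamma; Y→Beta; Z→Beta.
Orbyt's best replies: Alpha→Z; Beta→X; Gamma→X.
Only (Gamma, X) has each player best-responding; Nash payoffs (5, 11).
Orbyt earns 8 sequentially versus 11 at the Nash outcome: worse off.

worse off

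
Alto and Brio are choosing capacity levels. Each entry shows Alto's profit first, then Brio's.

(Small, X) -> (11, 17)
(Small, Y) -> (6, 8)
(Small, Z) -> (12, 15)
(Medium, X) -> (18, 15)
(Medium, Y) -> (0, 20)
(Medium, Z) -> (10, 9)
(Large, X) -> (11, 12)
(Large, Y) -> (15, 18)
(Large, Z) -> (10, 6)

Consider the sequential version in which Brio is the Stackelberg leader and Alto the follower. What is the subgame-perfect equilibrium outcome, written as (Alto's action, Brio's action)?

Work backward from Alto's decision.
- X: BR = Medium, leader payoff 15.
- Y: BR = Large, leader payoff 18.
- Z: BR = Small, leader payoff 15.
Brio's induced payoffs are 15, 18, 15, so Brio commits to Y. Subgame-perfect outcome: (Large, Y) with payoffs (15, 18).

(Large, Y)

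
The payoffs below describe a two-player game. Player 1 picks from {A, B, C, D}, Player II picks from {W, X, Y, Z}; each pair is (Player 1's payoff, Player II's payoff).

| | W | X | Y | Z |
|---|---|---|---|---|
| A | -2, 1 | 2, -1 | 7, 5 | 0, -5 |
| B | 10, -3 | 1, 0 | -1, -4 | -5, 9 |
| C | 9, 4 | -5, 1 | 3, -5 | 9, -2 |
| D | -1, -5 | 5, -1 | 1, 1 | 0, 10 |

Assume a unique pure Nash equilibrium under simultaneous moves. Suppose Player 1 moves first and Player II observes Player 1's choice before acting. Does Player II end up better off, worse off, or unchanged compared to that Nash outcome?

Player II best-responds to each possible Player 1 move:
- A → Player II plays Y (best of 1, -1, 5, -5); Player 1 gets 7.
- B → Player II plays Z (best of -3, 0, -4, 9); Player 1 gets -5.
- C → Player II plays W (best of 4, 1, -5, -2); Player 1 gets 9.
- D → Player II plays Z (best of -5, -1, 1, 10); Player 1 gets 0.
Among 7, -5, 9, 0, the best is 9 at C. Subgame-perfect outcome: (C, W) with payoffs (9, 4).
For the simultaneous game, intersect best replies.
Player 1's best replies: W→B; X→D; Y→A; Z→C.
Player II's best replies: A→Y; B→Z; C→W; D→Z.
The unique mutual best reply is (A, Y), giving (7, 5).
Player II earns 4 sequentially versus 5 at the Nash outcome: worse off.

worse off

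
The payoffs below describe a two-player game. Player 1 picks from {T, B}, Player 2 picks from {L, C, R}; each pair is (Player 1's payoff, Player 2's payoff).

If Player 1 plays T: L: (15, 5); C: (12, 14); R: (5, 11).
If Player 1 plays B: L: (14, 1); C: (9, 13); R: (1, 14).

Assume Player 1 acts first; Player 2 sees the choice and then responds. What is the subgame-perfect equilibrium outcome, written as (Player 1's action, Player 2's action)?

(T, C)

Solve by backward induction (Player 1 leads).
- T: BR = C, leader payoff 12.
- B: BR = R, leader payoff 1.
Among 12, 1, the best is 12 at T. Subgame-perfect outcome: (T, C) with payoffs (12, 14).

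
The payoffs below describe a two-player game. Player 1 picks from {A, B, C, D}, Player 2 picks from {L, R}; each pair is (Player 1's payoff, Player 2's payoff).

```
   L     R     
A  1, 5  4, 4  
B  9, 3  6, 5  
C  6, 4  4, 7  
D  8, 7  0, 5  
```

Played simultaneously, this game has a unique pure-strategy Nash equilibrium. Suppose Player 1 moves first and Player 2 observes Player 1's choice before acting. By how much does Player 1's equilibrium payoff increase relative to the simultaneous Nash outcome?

Work backward from Player 2's decision.
- A → Player 2 plays L (best of 5, 4); Player 1 gets 1.
- B → Player 2 plays R (best of 3, 5); Player 1 gets 6.
- C → Player 2 plays R (best of 4, 7); Player 1 gets 4.
- D → Player 2 plays L (best of 7, 5); Player 1 gets 8.
Player 1's induced payoffs are 1, 6, 4, 8, so Player 1 commits to D. Subgame-perfect outcome: (D, L) with payoffs (8, 7).
Under simultaneous play:
Player 1's best replies: L→B; R→B.
Player 2's best replies: A→L; B→R; C→R; D→L.
The unique mutual best reply is (B, R), giving (6, 5).
Player 1's commitment gain: 8 − 6 = 2.

2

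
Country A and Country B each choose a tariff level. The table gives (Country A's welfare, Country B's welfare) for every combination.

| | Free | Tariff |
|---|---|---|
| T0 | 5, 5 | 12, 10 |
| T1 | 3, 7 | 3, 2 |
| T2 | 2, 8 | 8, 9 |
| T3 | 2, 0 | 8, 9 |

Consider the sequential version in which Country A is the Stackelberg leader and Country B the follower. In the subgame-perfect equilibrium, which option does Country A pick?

Country B best-responds to each possible Country A move:
- T0: BR = Tariff, leader payoff 12.
- T1: BR = Free, leader payoff 3.
- T2: BR = Tariff, leader payoff 8.
- T3: BR = Tariff, leader payoff 8.
Among 12, 3, 8, 8, the best is 12 at T0. Subgame-perfect outcome: (T0, Tariff) with payoffs (12, 10).

T0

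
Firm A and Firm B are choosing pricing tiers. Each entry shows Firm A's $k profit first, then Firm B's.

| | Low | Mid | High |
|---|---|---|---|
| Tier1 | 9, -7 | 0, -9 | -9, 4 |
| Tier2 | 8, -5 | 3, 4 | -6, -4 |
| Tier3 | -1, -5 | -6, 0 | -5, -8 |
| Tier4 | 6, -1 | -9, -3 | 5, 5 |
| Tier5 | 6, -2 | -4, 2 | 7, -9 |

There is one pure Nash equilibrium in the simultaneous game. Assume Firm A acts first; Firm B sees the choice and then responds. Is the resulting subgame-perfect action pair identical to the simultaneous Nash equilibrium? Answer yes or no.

Firm B best-responds to each possible Firm A move:
- Tier1: BR = High, leader payoff -9.
- Tier2: BR = Mid, leader payoff 3.
- Tier3: BR = Mid, leader payoff -6.
- Tier4: BR = High, leader payoff 5.
- Tier5: BR = Mid, leader payoff -4.
Firm A's induced payoffs are -9, 3, -6, 5, -4, so Firm A commits to Tier4. Subgame-perfect outcome: (Tier4, High) with payoffs (5, 5).
Now find the simultaneous Nash equilibrium.
Firm A's best replies: Low→Tier1; Mid→Tier2; High→Tier5.
Firm B's best replies: Tier1→High; Tier2→Mid; Tier3→Mid; Tier4→High; Tier5→Mid.
The unique mutual best reply is (Tier2, Mid), giving (3, 4).
Sequential outcome (Tier4, High) differs from the Nash profile (Tier2, Mid).

no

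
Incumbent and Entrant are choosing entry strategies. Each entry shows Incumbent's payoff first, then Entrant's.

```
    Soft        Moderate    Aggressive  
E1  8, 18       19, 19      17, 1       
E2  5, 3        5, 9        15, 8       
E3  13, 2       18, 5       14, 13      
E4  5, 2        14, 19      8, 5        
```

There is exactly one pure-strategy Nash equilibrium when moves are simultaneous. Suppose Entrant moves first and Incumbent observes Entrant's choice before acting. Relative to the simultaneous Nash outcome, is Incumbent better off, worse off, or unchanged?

Work backward from Incumbent's decision.
- Soft → Incumbent plays E3 (best of 8, 5, 13, 5); Entrant gets 2.
- Moderate → Incumbent plays E1 (best of 19, 5, 18, 14); Entrant gets 19.
- Aggressive → Incumbent plays E1 (best of 17, 15, 14, 8); Entrant gets 1.
Maximizing over 2, 19, 1, Entrant chooses Moderate. Subgame-perfect outcome: (E1, Moderate) with payoffs (19, 19).
Now find the simultaneous Nash equilibrium.
Incumbent's best replies: Soft→E3; Moderate→E1; Aggressive→E1.
Entrant's best replies: E1→Moderate; E2→Moderate; E3→Aggressive; E4→Moderate.
Only (E1, Moderate) has each player best-responding; Nash payoffs (19, 19).
Incumbent earns 19 sequentially versus 19 at the Nash outcome: unchanged.

unchanged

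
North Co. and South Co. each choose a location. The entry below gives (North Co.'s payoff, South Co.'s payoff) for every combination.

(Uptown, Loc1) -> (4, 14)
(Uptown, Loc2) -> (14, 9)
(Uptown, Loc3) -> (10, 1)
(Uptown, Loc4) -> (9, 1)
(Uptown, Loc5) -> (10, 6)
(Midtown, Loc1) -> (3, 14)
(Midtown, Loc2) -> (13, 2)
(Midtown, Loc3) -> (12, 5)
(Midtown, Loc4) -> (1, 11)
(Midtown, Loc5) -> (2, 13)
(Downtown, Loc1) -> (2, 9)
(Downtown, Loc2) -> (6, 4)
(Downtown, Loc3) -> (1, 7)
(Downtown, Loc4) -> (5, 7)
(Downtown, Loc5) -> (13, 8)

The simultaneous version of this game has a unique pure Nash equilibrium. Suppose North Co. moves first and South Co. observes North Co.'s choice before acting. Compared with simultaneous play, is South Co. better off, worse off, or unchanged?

unchanged

Solve by backward induction (North Co. leads).
- Uptown → South Co. plays Loc1 (best of 14, 9, 1, 1, 6); North Co. gets 4.
- Midtown → South Co. plays Loc1 (best of 14, 2, 5, 11, 13); North Co. gets 3.
- Downtown → South Co. plays Loc1 (best of 9, 4, 7, 7, 8); North Co. gets 2.
North Co.'s induced payoffs are 4, 3, 2, so North Co. commits to Uptown. Subgame-perfect outcome: (Uptown, Loc1) with payoffs (4, 14).
For the simultaneous game, intersect best replies.
North Co.'s best replies: Loc1→Uptown; Loc2→Uptown; Loc3→Midtown; Loc4→Uptown; Loc5→Downtown.
South Co.'s best replies: Uptown→Loc1; Midtown→Loc1; Downtown→Loc1.
The unique mutual best reply is (Uptown, Loc1), giving (4, 14).
South Co. earns 14 sequentially versus 14 at the Nash outcome: unchanged.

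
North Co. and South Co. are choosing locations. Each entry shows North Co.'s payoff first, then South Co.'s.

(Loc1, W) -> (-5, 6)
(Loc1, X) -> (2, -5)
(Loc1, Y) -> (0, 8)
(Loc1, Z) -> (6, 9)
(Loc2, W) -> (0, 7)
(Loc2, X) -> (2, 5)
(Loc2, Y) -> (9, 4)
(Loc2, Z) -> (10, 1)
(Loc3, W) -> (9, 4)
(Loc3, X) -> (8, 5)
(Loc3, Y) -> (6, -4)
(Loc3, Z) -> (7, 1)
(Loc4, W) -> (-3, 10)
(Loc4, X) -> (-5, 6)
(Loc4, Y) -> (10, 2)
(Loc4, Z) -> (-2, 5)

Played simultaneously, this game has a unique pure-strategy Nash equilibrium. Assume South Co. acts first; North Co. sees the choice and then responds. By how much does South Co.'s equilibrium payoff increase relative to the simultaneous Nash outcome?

0

Work backward from North Co.'s decision.
- W: North Co. compares -5, 0, 9, -3 and picks Loc3; South Co. would get 4.
- X: North Co. compares 2, 2, 8, -5 and picks Loc3; South Co. would get 5.
- Y: North Co. compares 0, 9, 6, 10 and picks Loc4; South Co. would get 2.
- Z: North Co. compares 6, 10, 7, -2 and picks Loc2; South Co. would get 1.
South Co.'s induced payoffs are 4, 5, 2, 1, so South Co. commits to X. Subgame-perfect outcome: (Loc3, X) with payoffs (8, 5).
Now find the simultaneous Nash equilibrium.
North Co.'s best replies: W→Loc3; X→Loc3; Y→Loc4; Z→Loc2.
South Co.'s best replies: Loc1→Z; Loc2→W; Loc3→X; Loc4→W.
Only (Loc3, X) has each player best-responding; Nash payoffs (8, 5).
South Co.'s commitment gain: 5 − 5 = 0.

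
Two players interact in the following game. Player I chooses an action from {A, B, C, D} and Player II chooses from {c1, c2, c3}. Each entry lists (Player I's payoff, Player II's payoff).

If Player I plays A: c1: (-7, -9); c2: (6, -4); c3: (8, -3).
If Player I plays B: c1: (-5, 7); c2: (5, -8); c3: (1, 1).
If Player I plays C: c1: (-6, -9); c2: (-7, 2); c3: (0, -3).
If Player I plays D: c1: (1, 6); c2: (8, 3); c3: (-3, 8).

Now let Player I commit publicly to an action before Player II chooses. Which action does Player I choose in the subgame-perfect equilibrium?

A

Backward induction with Player I moving first.
- A: Player II compares -9, -4, -3 and picks c3; Player I would get 8.
- B: Player II compares 7, -8, 1 and picks c1; Player I would get -5.
- C: Player II compares -9, 2, -3 and picks c2; Player I would get -7.
- D: Player II compares 6, 3, 8 and picks c3; Player I would get -3.
Maximizing over 8, -5, -7, -3, Player I chooses A. Subgame-perfect outcome: (A, c3) with payoffs (8, -3).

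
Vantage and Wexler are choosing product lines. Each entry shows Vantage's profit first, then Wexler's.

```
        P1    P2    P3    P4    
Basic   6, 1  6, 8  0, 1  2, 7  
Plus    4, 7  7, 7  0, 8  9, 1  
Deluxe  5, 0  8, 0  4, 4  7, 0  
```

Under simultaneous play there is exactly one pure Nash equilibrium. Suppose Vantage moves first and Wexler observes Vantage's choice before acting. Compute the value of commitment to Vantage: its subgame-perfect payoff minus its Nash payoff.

2

Wexler best-responds to each possible Vantage move:
- Basic: BR = P2, leader payoff 6.
- Plus: BR = P3, leader payoff 0.
- Deluxe: BR = P3, leader payoff 4.
Vantage's induced payoffs are 6, 0, 4, so Vantage commits to Basic. Subgame-perfect outcome: (Basic, P2) with payoffs (6, 8).
Now find the simultaneous Nash equilibrium.
Vantage's best replies: P1→Basic; P2→Deluxe; P3→Deluxe; P4→Plus.
Wexler's best replies: Basic→P2; Plus→P3; Deluxe→P3.
Only (Deluxe, P3) has each player best-responding; Nash payoffs (4, 4).
Vantage's commitment gain: 6 − 4 = 2.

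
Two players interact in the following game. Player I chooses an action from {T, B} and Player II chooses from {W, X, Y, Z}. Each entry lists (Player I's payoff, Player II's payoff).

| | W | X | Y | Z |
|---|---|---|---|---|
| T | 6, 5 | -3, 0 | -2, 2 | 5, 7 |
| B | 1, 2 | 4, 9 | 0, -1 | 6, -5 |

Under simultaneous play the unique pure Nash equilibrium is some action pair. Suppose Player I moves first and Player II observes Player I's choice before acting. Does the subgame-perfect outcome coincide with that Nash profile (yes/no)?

Work backward from Player II's decision.
- T: BR = Z, leader payoff 5.
- B: BR = X, leader payoff 4.
Maximizing over 5, 4, Player I chooses T. Subgame-perfect outcome: (T, Z) with payoffs (5, 7).
Under simultaneous play:
Player I's best replies: W→T; X→B; Y→B; Z→B.
Player II's best replies: T→Z; B→X.
The unique mutual best reply is (B, X), giving (4, 9).
Sequential outcome (T, Z) differs from the Nash profile (B, X).

no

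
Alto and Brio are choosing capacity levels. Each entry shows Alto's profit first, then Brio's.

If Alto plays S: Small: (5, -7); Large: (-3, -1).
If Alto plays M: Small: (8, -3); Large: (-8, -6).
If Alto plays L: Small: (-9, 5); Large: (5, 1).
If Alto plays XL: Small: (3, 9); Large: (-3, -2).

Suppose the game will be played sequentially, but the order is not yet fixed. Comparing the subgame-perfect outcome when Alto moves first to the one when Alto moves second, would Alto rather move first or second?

If Alto leads: Brio's best replies are S→Large, M→Small, L→Small, XL→Small; Alto's induced payoffs -3, 8, -9, 3; outcome (M, Small), payoffs (8, -3).
If Brio leads: Alto's best replies are Small→M, Large→L; Brio's induced payoffs -3, 1; outcome (L, Large), payoffs (5, 1).
Alto gets 8 moving first and 5 moving second, so Alto prefers to move first.

first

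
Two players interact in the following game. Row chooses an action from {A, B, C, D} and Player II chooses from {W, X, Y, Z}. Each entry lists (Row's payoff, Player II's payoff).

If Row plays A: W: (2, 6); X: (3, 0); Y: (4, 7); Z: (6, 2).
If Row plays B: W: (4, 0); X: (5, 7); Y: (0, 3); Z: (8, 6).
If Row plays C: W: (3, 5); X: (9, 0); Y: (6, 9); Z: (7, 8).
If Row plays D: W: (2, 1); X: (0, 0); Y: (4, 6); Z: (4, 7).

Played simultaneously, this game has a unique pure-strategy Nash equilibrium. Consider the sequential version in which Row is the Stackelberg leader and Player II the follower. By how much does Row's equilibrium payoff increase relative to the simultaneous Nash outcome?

0

Backward induction with Row moving first.
- A: Player II compares 6, 0, 7, 2 and picks Y; Row would get 4.
- B: Player II compares 0, 7, 3, 6 and picks X; Row would get 5.
- C: Player II compares 5, 0, 9, 8 and picks Y; Row would get 6.
- D: Player II compares 1, 0, 6, 7 and picks Z; Row would get 4.
Among 4, 5, 6, 4, the best is 6 at C. Subgame-perfect outcome: (C, Y) with payoffs (6, 9).
Under simultaneous play:
Row's best replies: W→B; X→C; Y→C; Z→B.
Player II's best replies: A→Y; B→X; C→Y; D→Z.
The unique mutual best reply is (C, Y), giving (6, 9).
Row's commitment gain: 6 − 6 = 0.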